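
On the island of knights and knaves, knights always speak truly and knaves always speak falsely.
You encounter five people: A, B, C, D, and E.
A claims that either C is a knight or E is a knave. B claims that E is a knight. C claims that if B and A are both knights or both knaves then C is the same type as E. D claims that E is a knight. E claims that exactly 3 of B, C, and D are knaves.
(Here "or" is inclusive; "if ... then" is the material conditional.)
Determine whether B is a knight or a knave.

Consistent assignments: {A=knight, B=knave, C=knight, D=knave, E=knave}
In every consistent assignment, B is a knave.

B is a knave.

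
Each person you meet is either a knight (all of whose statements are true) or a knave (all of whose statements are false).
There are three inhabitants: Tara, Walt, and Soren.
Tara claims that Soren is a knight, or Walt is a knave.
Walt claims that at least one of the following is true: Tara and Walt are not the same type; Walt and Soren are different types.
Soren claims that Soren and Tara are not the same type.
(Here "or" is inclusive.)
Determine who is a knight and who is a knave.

Tara is a knave, Walt is a knight, and Soren is a knave.

Suppose Tara is a knight. Then Tara's statement "Soren is a knight, or Walt is a knave" would have to be true. Checking the 4 ways to assign the others, none is consistent with every speaker.
(For instance, with Walt=knight, Soren=knave, Tara's claim "Soren is a knight, or Walt is a knave" comes out false where it would need to be true.)
So Tara must be a knave, making "Soren is a knight, or Walt is a knave" false. Taking Tara=knave, Walt=knight, Soren=knave, each remaining statement checks out:
  Walt (knight): "at least one of the following is true: Tara and Walt are not the same type; Walt and Soren are different types" — true. ✓
  Soren (knave): "Soren and Tara are not the same type" — false. ✓
This is the unique consistent assignment.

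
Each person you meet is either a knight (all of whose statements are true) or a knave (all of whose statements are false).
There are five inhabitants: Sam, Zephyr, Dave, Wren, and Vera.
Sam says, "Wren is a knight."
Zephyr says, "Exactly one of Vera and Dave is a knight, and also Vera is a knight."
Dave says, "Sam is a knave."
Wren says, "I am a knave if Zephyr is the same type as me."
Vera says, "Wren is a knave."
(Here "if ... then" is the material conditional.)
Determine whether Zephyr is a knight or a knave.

Zephyr is a knave.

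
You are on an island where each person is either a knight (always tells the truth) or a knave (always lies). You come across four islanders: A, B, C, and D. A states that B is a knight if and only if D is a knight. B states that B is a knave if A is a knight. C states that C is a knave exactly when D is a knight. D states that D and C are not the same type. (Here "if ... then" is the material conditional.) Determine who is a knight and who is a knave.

Suppose A is a knight. Then A's statement "B is a knight if and only if D is a knight" would have to be true. Checking the 8 ways to assign the others, none is consistent with every speaker.
(For instance, with B=knight, C=knave, D=knave, A's claim "B is a knight if and only if D is a knight" comes out false where it would need to be true.)
So A must be a knave, making "B is a knight if and only if D is a knight" false. Taking A=knave, B=knight, C=knave, D=knave, each remaining statement checks out:
  B (knight): "B is a knave if A is a knight" — true. ✓
  C (knave): "C is a knave exactly when D is a knight" — false. ✓
  D (knave): "D and C are not the same type" — false. ✓
This is the unique consistent assignment.

Knights: B. Knaves: A, C, and D.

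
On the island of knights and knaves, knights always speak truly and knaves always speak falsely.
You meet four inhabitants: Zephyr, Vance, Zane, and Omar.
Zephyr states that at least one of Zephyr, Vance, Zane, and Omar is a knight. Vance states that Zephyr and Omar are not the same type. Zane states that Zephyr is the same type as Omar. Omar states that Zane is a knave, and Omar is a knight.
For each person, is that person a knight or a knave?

Zephyr is a knight, so "at least one of Zephyr, Vance, Zane, and Omar is a knight" must be true — and it is.
Since Vance is a knight, "Zephyr and Omar are not the same type" needs to be true, which holds.
Zane (knave): "Zephyr is the same type as Omar" — False. ✓
Omar is a knave, so "Zane is a knave, and Omar is a knight" must be False — and it is.

Zephyr is a knight, Vance is a knight, Zane is a knave, and Omar is a knave.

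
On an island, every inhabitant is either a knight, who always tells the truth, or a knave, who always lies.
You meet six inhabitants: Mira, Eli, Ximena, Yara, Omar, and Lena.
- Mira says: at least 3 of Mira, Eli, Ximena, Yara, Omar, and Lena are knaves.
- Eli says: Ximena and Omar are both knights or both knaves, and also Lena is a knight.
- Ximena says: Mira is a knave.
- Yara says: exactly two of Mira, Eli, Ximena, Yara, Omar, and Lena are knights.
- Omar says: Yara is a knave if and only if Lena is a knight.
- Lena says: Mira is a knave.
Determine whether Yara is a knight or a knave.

Consistent assignments: {Mira=knight, Eli=knave, Ximena=knave, Yara=knave, Omar=knave, Lena=knave}; {Mira=knave, Eli=knight, Ximena=knight, Yara=knave, Omar=knight, Lena=knight}
In every consistent assignment, Yara is a knave.

Yara is a knave.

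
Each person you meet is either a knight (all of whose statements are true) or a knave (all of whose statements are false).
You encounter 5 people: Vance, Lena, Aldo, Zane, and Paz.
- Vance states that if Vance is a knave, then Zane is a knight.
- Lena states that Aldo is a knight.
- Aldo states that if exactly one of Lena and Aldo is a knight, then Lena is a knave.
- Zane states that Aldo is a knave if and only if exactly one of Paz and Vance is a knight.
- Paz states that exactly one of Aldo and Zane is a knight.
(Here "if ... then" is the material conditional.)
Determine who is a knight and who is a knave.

Vance (knave): "if Vance is a knave, then Zane is a knight" — False. ✓
Lena is a knight; "Aldo is a knight" is True, as required.
Aldo is a knight, and the claim "if exactly one of Lena and Aldo is a knight, then Lena is a knave" is indeed True.
Zane is a knave; "Aldo is a knave if and only if exactly one of Paz and Vance is a knight" is False, as required.
Paz is a knight, so "exactly one of Aldo and Zane is a knight" must be True — and it is.

Knights: Lena, Aldo, and Paz. Knaves: Vance and Zane.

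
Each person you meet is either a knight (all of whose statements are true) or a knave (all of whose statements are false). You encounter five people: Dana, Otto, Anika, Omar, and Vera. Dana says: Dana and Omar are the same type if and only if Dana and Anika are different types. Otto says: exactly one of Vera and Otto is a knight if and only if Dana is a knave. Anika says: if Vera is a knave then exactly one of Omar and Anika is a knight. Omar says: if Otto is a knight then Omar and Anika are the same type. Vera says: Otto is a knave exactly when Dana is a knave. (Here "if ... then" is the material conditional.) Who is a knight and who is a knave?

Suppose Dana is a knave. Then Dana's statement "Dana and Omar are the same type if and only if Dana and Anika are different types" would have to be false. Checking the 16 ways to assign the others, none is consistent with every speaker.
(For instance, with Otto=knight, Anika=knight, Omar=knave, Vera=knight, Dana's claim "Dana and Omar are the same type if and only if Dana and Anika are different types" comes out true where it would need to be false.)
So Dana must be a knight, making "Dana and Omar are the same type if and only if Dana and Anika are different types" true. Taking Dana=knight, Otto=knight, Anika=knight, Omar=knave, Vera=knight, each remaining statement checks out:
  Otto (knight): "exactly one of Vera and Otto is a knight if and only if Dana is a knave" — true. ✓
  Anika (knight): "if Vera is a knave then exactly one of Omar and Anika is a knight" — true. ✓
  Omar (knave): "if Otto is a knight then Omar and Anika are the same type" — false. ✓
  Vera (knight): "Otto is a knave exactly when Dana is a knave" — true. ✓
This is the unique consistent assignment.

Dana is a knight, Otto is a knight, Anika is a knight, Omar is a knave, and Vera is a knight.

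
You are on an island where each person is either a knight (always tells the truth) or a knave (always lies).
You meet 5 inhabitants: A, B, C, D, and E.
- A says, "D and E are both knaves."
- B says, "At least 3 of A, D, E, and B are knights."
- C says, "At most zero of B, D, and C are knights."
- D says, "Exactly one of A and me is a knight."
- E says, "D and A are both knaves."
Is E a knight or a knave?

E is a knave.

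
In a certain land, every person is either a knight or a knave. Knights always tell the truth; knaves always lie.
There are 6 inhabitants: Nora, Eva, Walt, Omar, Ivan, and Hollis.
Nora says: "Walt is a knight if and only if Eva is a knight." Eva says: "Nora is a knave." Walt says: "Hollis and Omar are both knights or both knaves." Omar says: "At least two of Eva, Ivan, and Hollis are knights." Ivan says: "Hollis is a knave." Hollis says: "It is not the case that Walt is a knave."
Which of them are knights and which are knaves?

Knights: Eva, Omar, and Ivan. Knaves: Nora, Walt, and Hollis.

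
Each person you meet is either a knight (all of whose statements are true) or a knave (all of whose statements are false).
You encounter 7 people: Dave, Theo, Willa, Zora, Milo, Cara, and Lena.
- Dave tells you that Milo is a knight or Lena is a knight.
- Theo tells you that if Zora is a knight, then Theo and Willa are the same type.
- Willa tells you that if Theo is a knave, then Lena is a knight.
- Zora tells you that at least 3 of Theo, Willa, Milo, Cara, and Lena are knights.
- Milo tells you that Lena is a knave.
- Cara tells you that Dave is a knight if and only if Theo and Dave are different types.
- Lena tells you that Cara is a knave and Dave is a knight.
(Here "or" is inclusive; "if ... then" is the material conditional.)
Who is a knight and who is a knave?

Dave is a knight, Theo is a knight, Willa is a knight, Zora is a knight, Milo is a knave, Cara is a knave, and Lena is a knight.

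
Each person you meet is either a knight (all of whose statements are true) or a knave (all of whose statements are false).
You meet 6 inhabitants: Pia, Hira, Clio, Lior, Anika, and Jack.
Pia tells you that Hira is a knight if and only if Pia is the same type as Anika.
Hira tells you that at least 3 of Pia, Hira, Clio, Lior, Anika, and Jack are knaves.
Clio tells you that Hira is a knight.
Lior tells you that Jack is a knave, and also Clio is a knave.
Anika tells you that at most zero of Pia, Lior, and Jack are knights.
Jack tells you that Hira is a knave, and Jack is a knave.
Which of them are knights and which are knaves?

Pia is a knave, Hira is a knight, Clio is a knight, Lior is a knave, Anika is a knight, and Jack is a knave.

Since Pia is a knave, "Hira is a knight if and only if Pia is the same type as Anika" needs to be False, which holds.
Hira is a knight, and the claim "at least 3 of Pia, Hira, Clio, Lior, Anika, and Jack are knaves" is indeed true.
As a knight, Clio's statement "Hira is a knight" should be true; it is.
Lior is a knave, so "Jack is a knave, and also Clio is a knave" must be False — and it is.
Anika is a knight, and the claim "at most zero of Pia, Lior, and Jack are knights" is indeed true.
Jack is a knave; "Hira is a knave, and Jack is a knave" is False, as required.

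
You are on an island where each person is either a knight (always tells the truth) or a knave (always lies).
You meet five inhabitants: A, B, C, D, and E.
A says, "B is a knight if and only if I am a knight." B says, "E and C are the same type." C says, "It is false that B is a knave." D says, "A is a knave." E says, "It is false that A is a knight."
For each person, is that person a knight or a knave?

Suppose A is a knight. Then A's statement "B is a knight if and only if I am a knight" would have to be true. Checking the 16 ways to assign the others, none is consistent with every speaker.
(For instance, with B=knight, C=knight, D=knight, E=knight, D's claim "A is a knave" comes out false where it would need to be true.)
So A must be a knave, making "B is a knight if and only if I am a knight" false. Taking A=knave, B=knight, C=knight, D=knight, E=knight, each remaining statement checks out:
  B (knight): "E and C are the same type" — true. ✓
  C (knight): "it is false that B is a knave" — true. ✓
  D (knight): "A is a knave" — true. ✓
  E (knight): "it is false that A is a knight" — true. ✓
This is the unique consistent assignment.

A is a knave, B is a knight, C is a knight, D is a knight, and E is a knight.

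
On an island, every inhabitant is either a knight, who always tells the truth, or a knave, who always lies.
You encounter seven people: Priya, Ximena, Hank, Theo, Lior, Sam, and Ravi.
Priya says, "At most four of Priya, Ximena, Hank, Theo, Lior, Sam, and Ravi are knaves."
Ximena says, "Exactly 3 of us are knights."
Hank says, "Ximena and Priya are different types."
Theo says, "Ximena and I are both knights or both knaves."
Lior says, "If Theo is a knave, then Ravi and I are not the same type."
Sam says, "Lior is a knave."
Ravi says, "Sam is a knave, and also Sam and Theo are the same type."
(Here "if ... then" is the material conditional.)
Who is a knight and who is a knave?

Knights: Priya, Ximena, and Sam. Knaves: Hank, Theo, Lior, and Ravi.

Priya is a knight, so "at most four of Priya, Ximena, Hank, Theo, Lior, Sam, and Ravi are knaves" must be true — and it is.
Ximena (knight): "exactly 3 of us are knights" — true. ✓
As a knave, Hank's statement "Ximena and Priya are different types" should be False; it is.
Theo is a knave; "Ximena and I are both knights or both knaves" is False, as required.
Lior (knave): "if Theo is a knave, then Ravi and I are not the same type" — False. ✓
Since Sam is a knight, "Lior is a knave" needs to be true, which holds.
Ravi is a knave; "Sam is a knave, and also Sam and Theo are the same type" is False, as required.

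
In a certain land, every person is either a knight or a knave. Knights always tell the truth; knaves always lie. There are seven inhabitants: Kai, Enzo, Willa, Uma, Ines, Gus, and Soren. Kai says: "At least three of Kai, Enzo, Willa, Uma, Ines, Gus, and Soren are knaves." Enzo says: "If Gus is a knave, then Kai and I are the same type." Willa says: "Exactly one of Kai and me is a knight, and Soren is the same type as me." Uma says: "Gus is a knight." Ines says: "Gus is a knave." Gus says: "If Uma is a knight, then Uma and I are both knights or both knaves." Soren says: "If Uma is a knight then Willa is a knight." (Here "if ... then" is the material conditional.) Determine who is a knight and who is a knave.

Kai is a knave, and the claim "at least three of Kai, Enzo, Willa, Uma, Ines, Gus, and Soren are knaves" is indeed False.
Enzo is a knight, so "if Gus is a knave, then Kai and I are the same type" must be true — and it is.
Willa is a knight, so "exactly one of Kai and me is a knight, and Soren is the same type as me" must be true — and it is.
Uma is a knight, and the claim "Gus is a knight" is indeed true.
Since Ines is a knave, "Gus is a knave" needs to be False, which holds.
Since Gus is a knight, "if Uma is a knight, then Uma and I are both knights or both knaves" needs to be true, which holds.
Soren is a knight, so "if Uma is a knight then Willa is a knight" must be true — and it is.

Knights: Enzo, Willa, Uma, Gus, and Soren. Knaves: Kai and Ines.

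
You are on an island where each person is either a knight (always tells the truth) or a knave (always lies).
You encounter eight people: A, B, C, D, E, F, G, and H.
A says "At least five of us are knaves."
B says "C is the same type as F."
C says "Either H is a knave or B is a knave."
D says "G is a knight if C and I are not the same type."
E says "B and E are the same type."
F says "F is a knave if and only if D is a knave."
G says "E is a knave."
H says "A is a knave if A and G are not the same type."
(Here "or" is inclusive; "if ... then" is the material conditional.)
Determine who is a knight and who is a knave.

Knights: B, D, G, and H. Knaves: A, C, E, and F.

A (knave): "at least five of us are knaves" — false. ✓
B is a knight, so "C is the same type as F" must be true — and it is.
C is a knave, and the claim "either H is a knave or B is a knave" is indeed false.
As a knight, D's statement "G is a knight if C and I are not the same type" should be true; it is.
E is a knave, and the claim "B and E are the same type" is indeed false.
F is a knave; "F is a knave if and only if D is a knave" is false, as required.
As a knight, G's statement "E is a knave" should be true; it is.
H is a knight, so "A is a knave if A and G are not the same type" must be true — and it is.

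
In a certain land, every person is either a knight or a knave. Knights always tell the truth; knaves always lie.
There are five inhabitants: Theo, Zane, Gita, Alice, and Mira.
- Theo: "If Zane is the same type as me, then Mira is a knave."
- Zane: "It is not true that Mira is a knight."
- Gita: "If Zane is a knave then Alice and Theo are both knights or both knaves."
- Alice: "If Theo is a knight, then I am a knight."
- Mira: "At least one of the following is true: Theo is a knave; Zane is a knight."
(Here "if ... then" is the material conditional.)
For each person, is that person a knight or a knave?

Theo is a knave; "if Zane is the same type as me, then Mira is a knave" is false, as required.
Zane (knave): "it is not true that Mira is a knight" — false. ✓
Gita is a knave; "if Zane is a knave then Alice and Theo are both knights or both knaves" is false, as required.
Alice is a knight, and the claim "if Theo is a knight, then I am a knight" is indeed true.
Mira (knight): "at least one of the following is true: Theo is a knave; Zane is a knight" — true. ✓

Theo is a knave, Zane is a knave, Gita is a knave, Alice is a knight, and Mira is a knight.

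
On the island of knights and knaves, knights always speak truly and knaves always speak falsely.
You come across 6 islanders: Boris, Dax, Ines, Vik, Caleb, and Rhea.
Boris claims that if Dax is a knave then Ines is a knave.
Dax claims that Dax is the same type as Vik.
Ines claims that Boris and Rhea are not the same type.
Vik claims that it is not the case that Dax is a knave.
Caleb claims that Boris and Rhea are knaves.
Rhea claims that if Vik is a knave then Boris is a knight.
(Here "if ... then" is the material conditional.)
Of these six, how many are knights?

The unique consistent assignment is Boris=knight, Dax=knight, Ines=knave, Vik=knight, Caleb=knave, Rhea=knight.
That has 4 knights.

4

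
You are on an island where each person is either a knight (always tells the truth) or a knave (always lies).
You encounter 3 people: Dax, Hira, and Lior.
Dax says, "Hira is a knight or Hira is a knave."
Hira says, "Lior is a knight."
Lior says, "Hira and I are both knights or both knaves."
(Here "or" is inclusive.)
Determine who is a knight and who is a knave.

Knights: Dax, Hira, and Lior. Knaves: none.

Since Dax is a knight, "Hira is a knight or Hira is a knave" needs to be true, which holds.
Since Hira is a knight, "Lior is a knight" needs to be true, which holds.
Since Lior is a knight, "Hira and I are both knights or both knaves" needs to be true, which holds.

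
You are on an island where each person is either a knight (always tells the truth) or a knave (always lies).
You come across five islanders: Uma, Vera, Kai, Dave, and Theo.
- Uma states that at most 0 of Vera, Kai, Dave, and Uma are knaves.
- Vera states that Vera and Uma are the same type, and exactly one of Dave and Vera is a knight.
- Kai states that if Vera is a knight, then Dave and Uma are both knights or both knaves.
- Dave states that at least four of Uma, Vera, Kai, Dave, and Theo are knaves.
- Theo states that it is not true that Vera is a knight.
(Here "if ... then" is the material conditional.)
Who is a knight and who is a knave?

Knights: Kai and Theo. Knaves: Uma, Vera, and Dave.

Suppose Uma is a knight. Then Uma's statement "at most 0 of Vera, Kai, Dave, and Uma are knaves" would have to be true. Checking the 16 ways to assign the others, none is consistent with every speaker.
(For instance, with Vera=knave, Kai=knight, Dave=knave, Theo=knight, Uma's claim "at most 0 of Vera, Kai, Dave, and Uma are knaves" comes out false where it would need to be true.)
So Uma must be a knave, making "at most 0 of Vera, Kai, Dave, and Uma are knaves" false. Taking Uma=knave, Vera=knave, Kai=knight, Dave=knave, Theo=knight, each remaining statement checks out:
  Vera (knave): "Vera and Uma are the same type, and exactly one of Dave and Vera is a knight" — false. ✓
  Kai (knight): "if Vera is a knight, then Dave and Uma are both knights or both knaves" — true. ✓
  Dave (knave): "at least four of Uma, Vera, Kai, Dave, and Theo are knaves" — false. ✓
  Theo (knight): "it is not true that Vera is a knight" — true. ✓
This is the unique consistent assignment.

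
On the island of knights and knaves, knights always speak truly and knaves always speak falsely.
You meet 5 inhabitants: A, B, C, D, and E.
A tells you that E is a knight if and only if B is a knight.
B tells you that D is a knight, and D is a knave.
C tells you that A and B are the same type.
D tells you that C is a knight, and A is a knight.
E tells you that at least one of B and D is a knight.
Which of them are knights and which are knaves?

A is a knight, B is a knave, C is a knave, D is a knave, and E is a knave.

A is a knight, so "E is a knight if and only if B is a knight" must be True — and it is.
B is a knave, and the claim "D is a knight, and D is a knave" is indeed False.
C is a knave; "A and B are the same type" is False, as required.
As a knave, D's statement "C is a knight, and A is a knight" should be False; it is.
E is a knave; "at least one of B and D is a knight" is False, as required.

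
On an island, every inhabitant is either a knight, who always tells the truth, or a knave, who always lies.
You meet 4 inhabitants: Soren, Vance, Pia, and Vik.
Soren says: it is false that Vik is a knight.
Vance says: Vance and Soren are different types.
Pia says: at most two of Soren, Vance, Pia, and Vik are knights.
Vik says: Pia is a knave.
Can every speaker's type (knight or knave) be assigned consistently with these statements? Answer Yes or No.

No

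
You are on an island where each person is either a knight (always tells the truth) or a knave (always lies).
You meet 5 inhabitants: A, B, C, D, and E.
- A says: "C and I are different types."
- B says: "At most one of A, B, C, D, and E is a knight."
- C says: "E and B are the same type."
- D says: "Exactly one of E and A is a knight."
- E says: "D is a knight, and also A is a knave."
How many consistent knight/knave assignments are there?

2

Consistent assignments:
  A=knave, B=knight, C=knave, D=knave, E=knave
  A=knave, B=knave, C=knave, D=knight, E=knight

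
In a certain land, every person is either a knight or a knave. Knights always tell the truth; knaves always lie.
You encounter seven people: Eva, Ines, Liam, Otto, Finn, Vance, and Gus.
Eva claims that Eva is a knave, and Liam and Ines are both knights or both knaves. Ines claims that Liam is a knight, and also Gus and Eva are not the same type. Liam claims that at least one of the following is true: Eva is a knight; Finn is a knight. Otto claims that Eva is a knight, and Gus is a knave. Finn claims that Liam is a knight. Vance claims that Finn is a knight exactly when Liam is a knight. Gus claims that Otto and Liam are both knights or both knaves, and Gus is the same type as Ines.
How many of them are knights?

The unique consistent assignment is Eva=knave, Ines=knave, Liam=knight, Otto=knave, Finn=knight, Vance=knight, Gus=knave.
That has 3 knights.

3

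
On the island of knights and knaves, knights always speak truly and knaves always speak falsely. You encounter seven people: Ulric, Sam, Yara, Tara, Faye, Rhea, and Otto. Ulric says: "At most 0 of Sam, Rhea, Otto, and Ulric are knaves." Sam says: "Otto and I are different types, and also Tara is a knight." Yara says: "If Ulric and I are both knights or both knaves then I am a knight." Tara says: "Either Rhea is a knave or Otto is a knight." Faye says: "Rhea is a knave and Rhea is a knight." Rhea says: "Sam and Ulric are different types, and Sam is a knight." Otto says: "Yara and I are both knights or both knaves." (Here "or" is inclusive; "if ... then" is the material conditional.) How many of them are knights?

The unique consistent assignment is Ulric=knave, Sam=knave, Yara=knight, Tara=knight, Faye=knave, Rhea=knave, Otto=knave.
That has 2 knights.

2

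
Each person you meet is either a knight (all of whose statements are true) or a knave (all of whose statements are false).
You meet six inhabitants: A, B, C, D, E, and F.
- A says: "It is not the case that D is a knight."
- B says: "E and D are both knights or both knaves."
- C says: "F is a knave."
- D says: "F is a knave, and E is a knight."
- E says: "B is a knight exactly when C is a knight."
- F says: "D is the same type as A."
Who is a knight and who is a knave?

A (knave): "it is not the case that D is a knight" — False. ✓
B is a knight; "E and D are both knights or both knaves" is true, as required.
C is a knight, and the claim "F is a knave" is indeed true.
Since D is a knight, "F is a knave, and E is a knight" needs to be true, which holds.
As a knight, E's statement "B is a knight exactly when C is a knight" should be true; it is.
F (knave): "D is the same type as A" — False. ✓

A is a knave, B is a knight, C is a knight, D is a knight, E is a knight, and F is a knave.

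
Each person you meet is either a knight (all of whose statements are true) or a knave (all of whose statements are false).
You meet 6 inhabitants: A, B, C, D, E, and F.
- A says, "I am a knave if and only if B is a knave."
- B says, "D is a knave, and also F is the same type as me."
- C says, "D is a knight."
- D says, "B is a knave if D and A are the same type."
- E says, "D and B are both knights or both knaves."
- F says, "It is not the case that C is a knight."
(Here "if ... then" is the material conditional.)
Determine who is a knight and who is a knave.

A is a knave, B is a knight, C is a knave, D is a knave, E is a knave, and F is a knight.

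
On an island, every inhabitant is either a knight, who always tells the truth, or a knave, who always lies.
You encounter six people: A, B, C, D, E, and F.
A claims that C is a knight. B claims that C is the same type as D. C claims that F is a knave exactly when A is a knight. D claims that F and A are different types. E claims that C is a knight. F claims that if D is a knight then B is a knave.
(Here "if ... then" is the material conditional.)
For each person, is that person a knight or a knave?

A is a knight, B is a knight, C is a knight, D is a knight, E is a knight, and F is a knave.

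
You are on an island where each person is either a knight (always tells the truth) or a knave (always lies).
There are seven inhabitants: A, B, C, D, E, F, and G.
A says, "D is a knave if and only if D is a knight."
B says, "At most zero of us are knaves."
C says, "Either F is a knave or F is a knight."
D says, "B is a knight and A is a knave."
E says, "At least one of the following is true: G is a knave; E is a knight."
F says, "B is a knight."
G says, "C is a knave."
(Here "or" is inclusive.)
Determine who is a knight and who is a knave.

As a knave, A's statement "D is a knave if and only if D is a knight" should be false; it is.
B is a knave; "at most zero of us are knaves" is false, as required.
C (knight): "either F is a knave or F is a knight" — True. ✓
D is a knave, and the claim "B is a knight and A is a knave" is indeed false.
E is a knight, and the claim "at least one of the following is true: G is a knave; E is a knight" is indeed True.
As a knave, F's statement "B is a knight" should be false; it is.
G is a knave, and the claim "C is a knave" is indeed false.

A is a knave, B is a knave, C is a knight, D is a knave, E is a knight, F is a knave, and G is a knave.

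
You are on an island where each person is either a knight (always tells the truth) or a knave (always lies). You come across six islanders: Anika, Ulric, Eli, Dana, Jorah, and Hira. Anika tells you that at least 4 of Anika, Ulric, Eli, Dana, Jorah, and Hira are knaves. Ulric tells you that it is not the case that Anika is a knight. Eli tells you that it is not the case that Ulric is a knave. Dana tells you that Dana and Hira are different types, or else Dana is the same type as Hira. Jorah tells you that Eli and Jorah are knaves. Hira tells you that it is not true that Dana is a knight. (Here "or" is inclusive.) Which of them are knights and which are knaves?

Knights: Ulric, Eli, and Dana. Knaves: Anika, Jorah, and Hira.

Anika is a knave, so "at least 4 of Anika, Ulric, Eli, Dana, Jorah, and Hira are knaves" must be False — and it is.
Since Ulric is a knight, "it is not the case that Anika is a knight" needs to be True, which holds.
Eli is a knight, so "it is not the case that Ulric is a knave" must be True — and it is.
As a knight, Dana's statement "Dana and Hira are different types, or else Dana is the same type as Hira" should be True; it is.
Jorah is a knave, and the claim "Eli and Jorah are knaves" is indeed False.
Hira (knave): "it is not true that Dana is a knight" — False. ✓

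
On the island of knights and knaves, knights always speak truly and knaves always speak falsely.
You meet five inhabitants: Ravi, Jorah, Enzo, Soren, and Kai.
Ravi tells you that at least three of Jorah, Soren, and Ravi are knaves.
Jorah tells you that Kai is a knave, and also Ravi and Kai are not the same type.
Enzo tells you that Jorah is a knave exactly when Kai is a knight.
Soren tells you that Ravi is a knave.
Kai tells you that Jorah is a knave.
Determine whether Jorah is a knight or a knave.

Jorah is a knave.

Consistent assignments: {Ravi=knave, Jorah=knave, Enzo=knight, Soren=knight, Kai=knight}
In every consistent assignment, Jorah is a knave.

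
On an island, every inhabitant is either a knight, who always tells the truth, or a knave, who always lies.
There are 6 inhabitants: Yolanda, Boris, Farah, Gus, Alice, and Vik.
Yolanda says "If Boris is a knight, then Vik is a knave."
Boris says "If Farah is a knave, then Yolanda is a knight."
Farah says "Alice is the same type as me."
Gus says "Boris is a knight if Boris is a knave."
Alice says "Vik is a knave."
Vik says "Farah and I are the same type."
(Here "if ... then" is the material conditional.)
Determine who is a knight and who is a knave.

Yolanda is a knight, Boris is a knight, Farah is a knight, Gus is a knight, Alice is a knight, and Vik is a knave.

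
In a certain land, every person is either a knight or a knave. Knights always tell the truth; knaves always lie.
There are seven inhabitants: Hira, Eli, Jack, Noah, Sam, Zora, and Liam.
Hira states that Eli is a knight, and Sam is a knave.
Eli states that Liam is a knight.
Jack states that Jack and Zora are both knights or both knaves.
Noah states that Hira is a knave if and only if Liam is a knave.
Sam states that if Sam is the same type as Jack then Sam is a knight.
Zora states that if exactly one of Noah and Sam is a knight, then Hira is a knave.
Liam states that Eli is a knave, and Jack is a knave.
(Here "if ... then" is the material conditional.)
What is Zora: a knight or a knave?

Zora is a knight.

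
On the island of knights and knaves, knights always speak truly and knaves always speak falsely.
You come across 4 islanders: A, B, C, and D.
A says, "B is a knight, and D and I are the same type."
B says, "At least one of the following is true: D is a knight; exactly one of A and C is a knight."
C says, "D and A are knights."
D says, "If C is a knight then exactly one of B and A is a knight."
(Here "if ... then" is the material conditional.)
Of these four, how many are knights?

The unique consistent assignment is A=knave, B=knight, C=knave, D=knight.
That has 2 knights.

2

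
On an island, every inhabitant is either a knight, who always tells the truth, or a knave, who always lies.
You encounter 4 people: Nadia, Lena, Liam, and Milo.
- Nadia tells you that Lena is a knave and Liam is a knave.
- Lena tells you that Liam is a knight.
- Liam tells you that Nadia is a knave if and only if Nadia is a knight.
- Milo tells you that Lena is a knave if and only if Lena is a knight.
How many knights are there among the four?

1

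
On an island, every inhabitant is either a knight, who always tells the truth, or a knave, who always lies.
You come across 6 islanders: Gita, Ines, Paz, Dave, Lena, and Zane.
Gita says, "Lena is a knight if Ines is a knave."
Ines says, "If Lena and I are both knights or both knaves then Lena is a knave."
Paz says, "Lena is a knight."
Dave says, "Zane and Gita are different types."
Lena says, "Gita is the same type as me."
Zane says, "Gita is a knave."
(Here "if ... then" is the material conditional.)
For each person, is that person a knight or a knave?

Gita is a knight, Ines is a knight, Paz is a knave, Dave is a knight, Lena is a knave, and Zane is a knave.

As a knight, Gita's statement "Lena is a knight if Ines is a knave" should be true; it is.
Ines is a knight, and the claim "if Lena and I are both knights or both knaves then Lena is a knave" is indeed true.
As a knave, Paz's statement "Lena is a knight" should be false; it is.
Dave (knight): "Zane and Gita are different types" — true. ✓
Lena (knave): "Gita is the same type as me" — false. ✓
As a knave, Zane's statement "Gita is a knave" should be false; it is.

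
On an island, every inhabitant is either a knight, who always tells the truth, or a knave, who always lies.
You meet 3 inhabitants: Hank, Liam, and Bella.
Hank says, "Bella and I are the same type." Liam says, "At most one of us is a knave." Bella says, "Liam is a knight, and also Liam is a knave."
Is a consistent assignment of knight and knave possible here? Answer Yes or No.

No

Checking all 8 assignments, each has at least one speaker whose statement's truth value contradicts their type.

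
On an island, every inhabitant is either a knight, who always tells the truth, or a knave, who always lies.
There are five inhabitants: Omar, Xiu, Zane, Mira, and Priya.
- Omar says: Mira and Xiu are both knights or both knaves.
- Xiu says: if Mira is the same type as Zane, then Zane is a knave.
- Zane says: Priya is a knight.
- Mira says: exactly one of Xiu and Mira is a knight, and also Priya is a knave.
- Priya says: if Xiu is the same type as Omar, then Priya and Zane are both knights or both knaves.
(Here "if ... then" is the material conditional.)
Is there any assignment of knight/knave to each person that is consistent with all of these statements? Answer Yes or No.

Yes

One consistent assignment: Omar=knave, Xiu=knight, Zane=knight, Mira=knave, Priya=knight.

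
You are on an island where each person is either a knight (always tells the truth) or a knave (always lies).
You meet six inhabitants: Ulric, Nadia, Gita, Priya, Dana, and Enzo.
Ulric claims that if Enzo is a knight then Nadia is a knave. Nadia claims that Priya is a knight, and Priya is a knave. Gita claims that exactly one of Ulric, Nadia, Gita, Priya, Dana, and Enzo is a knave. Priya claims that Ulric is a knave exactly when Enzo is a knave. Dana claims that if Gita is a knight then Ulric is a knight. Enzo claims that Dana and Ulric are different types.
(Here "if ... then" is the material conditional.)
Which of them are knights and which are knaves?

Ulric is a knight, Nadia is a knave, Gita is a knave, Priya is a knave, Dana is a knight, and Enzo is a knave.

Ulric is a knight, and the claim "if Enzo is a knight then Nadia is a knave" is indeed true.
Nadia is a knave, and the claim "Priya is a knight, and Priya is a knave" is indeed False.
As a knave, Gita's statement "exactly one of Ulric, Nadia, Gita, Priya, Dana, and Enzo is a knave" should be False; it is.
Since Priya is a knave, "Ulric is a knave exactly when Enzo is a knave" needs to be False, which holds.
Dana is a knight; "if Gita is a knight then Ulric is a knight" is true, as required.
Since Enzo is a knave, "Dana and Ulric are different types" needs to be False, which holds.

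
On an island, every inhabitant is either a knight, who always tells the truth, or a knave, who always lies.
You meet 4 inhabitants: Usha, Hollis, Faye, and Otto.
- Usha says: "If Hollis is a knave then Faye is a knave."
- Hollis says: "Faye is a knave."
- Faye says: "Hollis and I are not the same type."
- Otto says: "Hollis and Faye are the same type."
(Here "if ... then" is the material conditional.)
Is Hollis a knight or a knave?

Hollis is a knave.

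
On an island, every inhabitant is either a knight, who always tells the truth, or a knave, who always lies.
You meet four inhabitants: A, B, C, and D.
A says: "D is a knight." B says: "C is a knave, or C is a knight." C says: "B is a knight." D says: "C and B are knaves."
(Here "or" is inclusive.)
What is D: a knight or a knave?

D is a knave.

Consistent assignments: {A=knave, B=knight, C=knight, D=knave}
In every consistent assignment, D is a knave.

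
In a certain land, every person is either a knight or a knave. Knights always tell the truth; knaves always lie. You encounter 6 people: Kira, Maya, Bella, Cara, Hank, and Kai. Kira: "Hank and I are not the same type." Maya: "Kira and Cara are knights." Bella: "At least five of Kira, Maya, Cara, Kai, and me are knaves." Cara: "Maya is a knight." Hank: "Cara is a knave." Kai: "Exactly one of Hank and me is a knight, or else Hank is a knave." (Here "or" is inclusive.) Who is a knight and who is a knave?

Kira is a knight; "Hank and I are not the same type" is True, as required.
Maya is a knight, so "Kira and Cara are knights" must be True — and it is.
Bella is a knave, and the claim "at least five of Kira, Maya, Cara, Kai, and me are knaves" is indeed false.
Cara is a knight; "Maya is a knight" is True, as required.
Hank is a knave; "Cara is a knave" is false, as required.
Kai (knight): "exactly one of Hank and me is a knight, or else Hank is a knave" — True. ✓

Kira is a knight, Maya is a knight, Bella is a knave, Cara is a knight, Hank is a knave, and Kai is a knight.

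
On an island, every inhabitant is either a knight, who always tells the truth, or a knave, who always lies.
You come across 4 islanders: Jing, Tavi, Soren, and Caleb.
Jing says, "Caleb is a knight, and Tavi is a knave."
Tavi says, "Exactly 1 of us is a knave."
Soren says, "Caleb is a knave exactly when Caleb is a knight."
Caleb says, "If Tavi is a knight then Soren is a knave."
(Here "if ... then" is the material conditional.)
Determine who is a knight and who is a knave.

Knights: Jing and Caleb. Knaves: Tavi and Soren.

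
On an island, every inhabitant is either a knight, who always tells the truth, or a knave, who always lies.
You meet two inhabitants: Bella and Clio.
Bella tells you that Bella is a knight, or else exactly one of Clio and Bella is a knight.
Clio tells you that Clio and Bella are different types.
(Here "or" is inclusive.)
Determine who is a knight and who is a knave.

Suppose Bella is a knight. Then Bella's statement "Bella is a knight, or else exactly one of Clio and Bella is a knight" would have to be true. Checking the 2 ways to assign the others, none is consistent with every speaker.
(For instance, with Clio=knave, Clio's claim "Clio and Bella are different types" comes out true where it would need to be false.)
So Bella must be a knave, making "Bella is a knight, or else exactly one of Clio and Bella is a knight" false. Taking Bella=knave, Clio=knave, each remaining statement checks out:
  Clio (knave): "Clio and Bella are different types" — false. ✓
This is the unique consistent assignment.

Bella is a knave and Clio is a knave.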